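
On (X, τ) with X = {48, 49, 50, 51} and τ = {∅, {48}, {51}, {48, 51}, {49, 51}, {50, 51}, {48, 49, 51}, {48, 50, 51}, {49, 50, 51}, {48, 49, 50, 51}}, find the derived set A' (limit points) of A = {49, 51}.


A' = {49, 50}

For each x ∈ X, list the open sets U ∈ τ with x ∈ U, then check whether U ∩ (A ∖ {x}) ≠ ∅ for every such U.
  x = 48: open {48} ∋ x has {48} ∩ (A ∖ {48}) = ∅, so x is NOT a limit point.
  x = 49: opens ∋ x are {49, 51}, {48, 49, 51}, {49, 50, 51}, {48, 49, 50, 51}; each meets A ∖ {49}, so x IS a limit point.
  x = 50: opens ∋ x are {50, 51}, {48, 50, 51}, {49, 50, 51}, {48, 49, 50, 51}; each meets A ∖ {50}, so x IS a limit point.
  x = 51: open {51} ∋ x has {51} ∩ (A ∖ {51}) = ∅, so x is NOT a limit point.
Collecting: A' = {49, 50}.


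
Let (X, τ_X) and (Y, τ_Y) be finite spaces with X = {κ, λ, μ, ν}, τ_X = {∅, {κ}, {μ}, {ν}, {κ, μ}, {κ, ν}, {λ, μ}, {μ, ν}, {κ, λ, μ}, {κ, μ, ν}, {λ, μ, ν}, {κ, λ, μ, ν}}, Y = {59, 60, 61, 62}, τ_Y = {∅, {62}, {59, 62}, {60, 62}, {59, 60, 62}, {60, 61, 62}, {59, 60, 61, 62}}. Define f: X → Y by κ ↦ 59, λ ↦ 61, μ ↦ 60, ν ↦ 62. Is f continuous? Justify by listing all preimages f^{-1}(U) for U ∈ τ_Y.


f IS continuous.

Compute f^{-1}(U) for each U ∈ τ_Y:
  U = ∅: f^{-1}(U) = ∅ ∈ τ_X ✓.
  U = {62}: f^{-1}(U) = {ν} ∈ τ_X ✓.
  U = {59, 62}: f^{-1}(U) = {κ, ν} ∈ τ_X ✓.
  U = {60, 62}: f^{-1}(U) = {μ, ν} ∈ τ_X ✓.
  U = {59, 60, 62}: f^{-1}(U) = {κ, μ, ν} ∈ τ_X ✓.
  U = {60, 61, 62}: f^{-1}(U) = {λ, μ, ν} ∈ τ_X ✓.
  U = {59, 60, 61, 62}: f^{-1}(U) = {κ, λ, μ, ν} ∈ τ_X ✓.
Every preimage lies in τ_X, so f IS continuous.


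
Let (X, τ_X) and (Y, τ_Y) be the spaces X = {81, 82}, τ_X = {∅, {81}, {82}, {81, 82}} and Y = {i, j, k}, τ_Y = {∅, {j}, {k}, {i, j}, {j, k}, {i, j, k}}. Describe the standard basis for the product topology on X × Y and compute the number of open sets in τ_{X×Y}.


Basis B = {∅ × ∅, {81} × {j}, {81} × {k}, {82} × {j}, {82} × {k}, {81} × {i, j}, {81} × {j, k}, {81, 82} × {j}, {81, 82} × {k}, {82} × {i, j}, {82} × {j, k}, {81} × {i, j, k}, {82} × {i, j, k}, {81, 82} × {i, j}, {81, 82} × {j, k}, {81, 82} × {i, j, k}}; |τ_{X×Y}| = 36.

Enumerate products U × V with U ∈ τ_X, V ∈ τ_Y (deduplicated):
  ∅ × ∅ = {} (∅)
  {81} × {j} = {(81,j)}
  {81} × {k} = {(81,k)}
  {82} × {j} = {(82,j)}
  {82} × {k} = {(82,k)}
  {81} × {i, j} = {(81,i), (81,j)}
  {81} × {j, k} = {(81,j), (81,k)}
  {81, 82} × {j} = {(81,j), (82,j)}
  {81, 82} × {k} = {(81,k), (82,k)}
  {82} × {i, j} = {(82,i), (82,j)}
  {82} × {j, k} = {(82,j), (82,k)}
  {81} × {i, j, k} = {(81,i), (81,j), (81,k)}
  {82} × {i, j, k} = {(82,i), (82,j), (82,k)}
  {81, 82} × {i, j} = {(81,i), (81,j), (82,i), (82,j)}
  {81, 82} × {j, k} = {(81,j), (81,k), (82,j), (82,k)}
  {81, 82} × {i, j, k} = {(81,i), (81,j), (81,k), (82,i), (82,j), (82,k)}
These 16 distinct sets form the basis B.
Close under arbitrary unions to get τ_{X×Y}; counting gives |τ_{X×Y}| = 36.


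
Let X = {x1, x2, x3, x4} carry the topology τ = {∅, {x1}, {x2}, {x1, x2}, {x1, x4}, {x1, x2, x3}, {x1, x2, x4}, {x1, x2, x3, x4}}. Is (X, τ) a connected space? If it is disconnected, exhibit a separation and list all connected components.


(X, τ) is connected.

Find clopen sets (U ∈ τ with X ∖ U ∈ τ):
  U = ∅, X ∖ U = {x1, x2, x3, x4} — both open, so U is clopen.
  U = {x1, x2, x3, x4}, X ∖ U = ∅ — both open, so U is clopen.
Only trivial clopens (∅ and X) exist, so (X, τ) is connected.
Compute connected components by grouping points that agree on all clopens:
  component: {x1, x2, x3, x4}


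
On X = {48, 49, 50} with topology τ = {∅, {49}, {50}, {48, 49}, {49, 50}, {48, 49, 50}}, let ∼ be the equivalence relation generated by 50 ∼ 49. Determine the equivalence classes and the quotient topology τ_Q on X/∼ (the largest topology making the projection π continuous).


X/∼ = {[48], [49=50]}; |τ_Q| = 3.

Equivalence classes: [48], [49=50].
Quotient map π: X → X/∼ sends 48 ↦ [48], 49 ↦ [49=50], 50 ↦ [49=50].
For each subset V ⊆ X/∼, compute π^{-1}(V) ⊆ X and check whether π^{-1}(V) ∈ τ. V is open in τ_Q iff π^{-1}(V) ∈ τ.
  V = {}: π^{-1}(V) = ∅ ∈ τ ✓.
  V = {[48]}: π^{-1}(V) = {48} ∉ τ ✗.
  V = {[49=50]}: π^{-1}(V) = {49, 50} ∈ τ ✓.
  V = {[48], [49=50]}: π^{-1}(V) = {48, 49, 50} ∈ τ ✓.
Open sets in the quotient: τ_Q = {{}, {[49=50]}, {[48], [49=50]}} (3 elements).


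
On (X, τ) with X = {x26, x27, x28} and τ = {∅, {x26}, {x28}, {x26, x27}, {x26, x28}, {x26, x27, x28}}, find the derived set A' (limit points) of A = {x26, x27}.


A' = {x27}

For each x ∈ X, list the open sets U ∈ τ with x ∈ U, then check whether U ∩ (A ∖ {x}) ≠ ∅ for every such U.
  x = x26: open {x26} ∋ x has {x26} ∩ (A ∖ {x26}) = ∅, so x is NOT a limit point.
  x = x27: opens ∋ x are {x26, x27}, {x26, x27, x28}; each meets A ∖ {x27}, so x IS a limit point.
  x = x28: open {x28} ∋ x has {x28} ∩ (A ∖ {x28}) = ∅, so x is NOT a limit point.
Collecting: A' = {x27}.


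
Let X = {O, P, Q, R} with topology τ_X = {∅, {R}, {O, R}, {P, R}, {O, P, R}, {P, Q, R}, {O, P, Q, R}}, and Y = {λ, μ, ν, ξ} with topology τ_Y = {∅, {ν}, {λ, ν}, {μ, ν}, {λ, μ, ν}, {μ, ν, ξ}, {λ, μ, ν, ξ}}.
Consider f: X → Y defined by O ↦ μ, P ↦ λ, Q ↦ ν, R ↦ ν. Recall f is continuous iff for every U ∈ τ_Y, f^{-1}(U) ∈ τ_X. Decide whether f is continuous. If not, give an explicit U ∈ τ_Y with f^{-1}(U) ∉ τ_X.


f is NOT continuous.

Compute f^{-1}(U) for each U ∈ τ_Y:
  U = ∅: f^{-1}(U) = ∅ ∈ τ_X ✓.
  U = {ν}: f^{-1}(U) = {Q, R} ∉ τ_X ✗.
  U = {λ, ν}: f^{-1}(U) = {P, Q, R} ∈ τ_X ✓.
  U = {μ, ν}: f^{-1}(U) = {O, Q, R} ∉ τ_X ✗.
  U = {λ, μ, ν}: f^{-1}(U) = {O, P, Q, R} ∈ τ_X ✓.
  U = {μ, ν, ξ}: f^{-1}(U) = {O, Q, R} ∉ τ_X ✗.
  U = {λ, μ, ν, ξ}: f^{-1}(U) = {O, P, Q, R} ∈ τ_X ✓.
Found U = {ν} with f^{-1}(U) = {Q, R} not in τ_X. Therefore f is NOT continuous.


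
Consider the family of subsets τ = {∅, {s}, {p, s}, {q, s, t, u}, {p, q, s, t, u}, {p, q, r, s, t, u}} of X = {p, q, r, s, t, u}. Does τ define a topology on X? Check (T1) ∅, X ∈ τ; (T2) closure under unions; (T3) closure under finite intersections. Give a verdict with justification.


τ IS a topology on X.

Axiom (T1): ∅ ∈ τ? Yes; X ∈ τ? Yes.
Axiom (T2/T3): check pairwise unions and intersections of members of τ.
All pairwise intersections and unions checked — each lies in τ. Therefore τ satisfies (T1), (T2), (T3): it IS a topology on X.


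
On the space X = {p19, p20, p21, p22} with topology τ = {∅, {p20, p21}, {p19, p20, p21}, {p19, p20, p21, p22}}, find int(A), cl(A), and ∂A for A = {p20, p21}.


int(A) = {p20, p21}, cl(A) = {p19, p20, p21, p22}, ∂A = {p19, p22}.

Closed sets in (X, τ) are complements of opens:
  closed(X, τ) = {∅, {p22}, {p19, p22}, {p19, p20, p21, p22}}.
int(A) = ⋃ {U ∈ τ : U ⊆ A}. Opens contained in A: ∅, {p20, p21}.
Taking the union of these: int(A) = {p20, p21}.
cl(A) = ⋂ {C closed : A ⊆ C}. Closed sets containing A: {p19, p20, p21, p22}.
Intersecting these: cl(A) = {p19, p20, p21, p22}.
∂A = cl(A) ∖ int(A) = {p19, p20, p21, p22} ∖ {p20, p21} = {p19, p22}.


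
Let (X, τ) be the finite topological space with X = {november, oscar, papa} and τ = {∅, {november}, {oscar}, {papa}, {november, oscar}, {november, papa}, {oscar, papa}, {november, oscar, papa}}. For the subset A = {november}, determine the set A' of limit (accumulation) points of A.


A' = ∅

For each x ∈ X, list the open sets U ∈ τ with x ∈ U, then check whether U ∩ (A ∖ {x}) ≠ ∅ for every such U.
  x = november: open {november} ∋ x has {november} ∩ (A ∖ {november}) = ∅, so x is NOT a limit point.
  x = oscar: open {oscar} ∋ x has {oscar} ∩ (A ∖ {oscar}) = ∅, so x is NOT a limit point.
  x = papa: open {papa} ∋ x has {papa} ∩ (A ∖ {papa}) = ∅, so x is NOT a limit point.
Collecting: A' = ∅.


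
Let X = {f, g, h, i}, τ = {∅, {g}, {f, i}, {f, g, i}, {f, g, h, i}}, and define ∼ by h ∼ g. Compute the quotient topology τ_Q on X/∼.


X/∼ = {[f], [g=h], [i]}; |τ_Q| = 3.

Equivalence classes: [f], [g=h], [i].
Quotient map π: X → X/∼ sends f ↦ [f], g ↦ [g=h], h ↦ [g=h], i ↦ [i].
For each subset V ⊆ X/∼, compute π^{-1}(V) ⊆ X and check whether π^{-1}(V) ∈ τ. V is open in τ_Q iff π^{-1}(V) ∈ τ.
  V = {}: π^{-1}(V) = ∅ ∈ τ ✓.
  V = {[f]}: π^{-1}(V) = {f} ∉ τ ✗.
  V = {[g=h]}: π^{-1}(V) = {g, h} ∉ τ ✗.
  V = {[f], [g=h]}: π^{-1}(V) = {f, g, h} ∉ τ ✗.
  V = {[i]}: π^{-1}(V) = {i} ∉ τ ✗.
  V = {[f], [i]}: π^{-1}(V) = {f, i} ∈ τ ✓.
  V = {[g=h], [i]}: π^{-1}(V) = {g, h, i} ∉ τ ✗.
  V = {[f], [g=h], [i]}: π^{-1}(V) = {f, g, h, i} ∈ τ ✓.
Open sets in the quotient: τ_Q = {{}, {[f], [i]}, {[f], [g=h], [i]}} (3 elements).


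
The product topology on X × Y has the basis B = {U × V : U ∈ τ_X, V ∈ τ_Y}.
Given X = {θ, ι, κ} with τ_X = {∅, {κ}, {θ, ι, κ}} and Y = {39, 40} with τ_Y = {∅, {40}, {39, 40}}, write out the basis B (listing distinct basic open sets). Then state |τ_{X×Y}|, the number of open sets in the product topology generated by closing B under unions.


Basis B = {∅ × ∅, {κ} × {40}, {κ} × {39, 40}, {θ, ι, κ} × {40}, {θ, ι, κ} × {39, 40}}; |τ_{X×Y}| = 6.

Enumerate products U × V with U ∈ τ_X, V ∈ τ_Y (deduplicated):
  ∅ × ∅ = {} (∅)
  {κ} × {40} = {(κ,40)}
  {κ} × {39, 40} = {(κ,39), (κ,40)}
  {θ, ι, κ} × {40} = {(θ,40), (ι,40), (κ,40)}
  {θ, ι, κ} × {39, 40} = {(θ,39), (θ,40), (ι,39), (ι,40), (κ,39), (κ,40)}
These 5 distinct sets form the basis B.
Close under arbitrary unions to get τ_{X×Y}; counting gives |τ_{X×Y}| = 6.


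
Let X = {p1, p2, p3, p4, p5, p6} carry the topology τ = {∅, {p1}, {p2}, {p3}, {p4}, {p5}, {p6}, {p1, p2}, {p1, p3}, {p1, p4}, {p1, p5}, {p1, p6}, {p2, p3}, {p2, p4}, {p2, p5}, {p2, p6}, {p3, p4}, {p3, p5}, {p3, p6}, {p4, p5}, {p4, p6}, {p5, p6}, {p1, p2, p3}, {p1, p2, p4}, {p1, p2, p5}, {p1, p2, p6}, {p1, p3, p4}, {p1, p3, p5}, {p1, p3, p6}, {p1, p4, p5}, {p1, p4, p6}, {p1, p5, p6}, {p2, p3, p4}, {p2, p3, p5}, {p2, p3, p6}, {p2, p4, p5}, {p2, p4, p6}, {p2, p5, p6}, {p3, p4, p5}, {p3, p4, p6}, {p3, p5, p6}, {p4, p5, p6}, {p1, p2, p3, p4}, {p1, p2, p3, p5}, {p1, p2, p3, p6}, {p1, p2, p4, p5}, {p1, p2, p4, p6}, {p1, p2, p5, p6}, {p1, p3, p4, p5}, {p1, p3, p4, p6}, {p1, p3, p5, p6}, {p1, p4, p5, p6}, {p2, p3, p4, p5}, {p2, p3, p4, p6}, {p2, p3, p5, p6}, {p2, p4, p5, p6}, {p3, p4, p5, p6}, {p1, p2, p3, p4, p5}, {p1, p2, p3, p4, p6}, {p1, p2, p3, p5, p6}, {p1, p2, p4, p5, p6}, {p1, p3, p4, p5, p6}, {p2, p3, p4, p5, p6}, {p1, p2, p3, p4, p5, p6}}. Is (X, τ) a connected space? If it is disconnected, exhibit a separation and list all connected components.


(X, τ) is disconnected; components = [{p1}, {p2}, {p3}, {p4}, {p5}, {p6}].

Find clopen sets (U ∈ τ with X ∖ U ∈ τ):
  U = ∅, X ∖ U = {p1, p2, p3, p4, p5, p6} — both open, so U is clopen.
  U = {p1}, X ∖ U = {p2, p3, p4, p5, p6} — both open, so U is clopen.
  U = {p2}, X ∖ U = {p1, p3, p4, p5, p6} — both open, so U is clopen.
  U = {p3}, X ∖ U = {p1, p2, p4, p5, p6} — both open, so U is clopen.
  U = {p4}, X ∖ U = {p1, p2, p3, p5, p6} — both open, so U is clopen.
  U = {p5}, X ∖ U = {p1, p2, p3, p4, p6} — both open, so U is clopen.
  U = {p6}, X ∖ U = {p1, p2, p3, p4, p5} — both open, so U is clopen.
  U = {p1, p2}, X ∖ U = {p3, p4, p5, p6} — both open, so U is clopen.
  U = {p1, p3}, X ∖ U = {p2, p4, p5, p6} — both open, so U is clopen.
  U = {p1, p4}, X ∖ U = {p2, p3, p5, p6} — both open, so U is clopen.
  U = {p1, p5}, X ∖ U = {p2, p3, p4, p6} — both open, so U is clopen.
  U = {p1, p6}, X ∖ U = {p2, p3, p4, p5} — both open, so U is clopen.
  U = {p2, p3}, X ∖ U = {p1, p4, p5, p6} — both open, so U is clopen.
  U = {p2, p4}, X ∖ U = {p1, p3, p5, p6} — both open, so U is clopen.
  U = {p2, p5}, X ∖ U = {p1, p3, p4, p6} — both open, so U is clopen.
  U = {p2, p6}, X ∖ U = {p1, p3, p4, p5} — both open, so U is clopen.
  U = {p3, p4}, X ∖ U = {p1, p2, p5, p6} — both open, so U is clopen.
  U = {p3, p5}, X ∖ U = {p1, p2, p4, p6} — both open, so U is clopen.
  U = {p3, p6}, X ∖ U = {p1, p2, p4, p5} — both open, so U is clopen.
  U = {p4, p5}, X ∖ U = {p1, p2, p3, p6} — both open, so U is clopen.
  U = {p4, p6}, X ∖ U = {p1, p2, p3, p5} — both open, so U is clopen.
  U = {p5, p6}, X ∖ U = {p1, p2, p3, p4} — both open, so U is clopen.
  U = {p1, p2, p3}, X ∖ U = {p4, p5, p6} — both open, so U is clopen.
  U = {p1, p2, p4}, X ∖ U = {p3, p5, p6} — both open, so U is clopen.
  U = {p1, p2, p5}, X ∖ U = {p3, p4, p6} — both open, so U is clopen.
  U = {p1, p2, p6}, X ∖ U = {p3, p4, p5} — both open, so U is clopen.
  U = {p1, p3, p4}, X ∖ U = {p2, p5, p6} — both open, so U is clopen.
  U = {p1, p3, p5}, X ∖ U = {p2, p4, p6} — both open, so U is clopen.
  U = {p1, p3, p6}, X ∖ U = {p2, p4, p5} — both open, so U is clopen.
  U = {p1, p4, p5}, X ∖ U = {p2, p3, p6} — both open, so U is clopen.
  U = {p1, p4, p6}, X ∖ U = {p2, p3, p5} — both open, so U is clopen.
  U = {p1, p5, p6}, X ∖ U = {p2, p3, p4} — both open, so U is clopen.
  U = {p2, p3, p4}, X ∖ U = {p1, p5, p6} — both open, so U is clopen.
  U = {p2, p3, p5}, X ∖ U = {p1, p4, p6} — both open, so U is clopen.
  U = {p2, p3, p6}, X ∖ U = {p1, p4, p5} — both open, so U is clopen.
  U = {p2, p4, p5}, X ∖ U = {p1, p3, p6} — both open, so U is clopen.
  U = {p2, p4, p6}, X ∖ U = {p1, p3, p5} — both open, so U is clopen.
  U = {p2, p5, p6}, X ∖ U = {p1, p3, p4} — both open, so U is clopen.
  U = {p3, p4, p5}, X ∖ U = {p1, p2, p6} — both open, so U is clopen.
  U = {p3, p4, p6}, X ∖ U = {p1, p2, p5} — both open, so U is clopen.
  U = {p3, p5, p6}, X ∖ U = {p1, p2, p4} — both open, so U is clopen.
  U = {p4, p5, p6}, X ∖ U = {p1, p2, p3} — both open, so U is clopen.
  U = {p1, p2, p3, p4}, X ∖ U = {p5, p6} — both open, so U is clopen.
  U = {p1, p2, p3, p5}, X ∖ U = {p4, p6} — both open, so U is clopen.
  U = {p1, p2, p3, p6}, X ∖ U = {p4, p5} — both open, so U is clopen.
  U = {p1, p2, p4, p5}, X ∖ U = {p3, p6} — both open, so U is clopen.
  U = {p1, p2, p4, p6}, X ∖ U = {p3, p5} — both open, so U is clopen.
  U = {p1, p2, p5, p6}, X ∖ U = {p3, p4} — both open, so U is clopen.
  U = {p1, p3, p4, p5}, X ∖ U = {p2, p6} — both open, so U is clopen.
  U = {p1, p3, p4, p6}, X ∖ U = {p2, p5} — both open, so U is clopen.
  U = {p1, p3, p5, p6}, X ∖ U = {p2, p4} — both open, so U is clopen.
  U = {p1, p4, p5, p6}, X ∖ U = {p2, p3} — both open, so U is clopen.
  U = {p2, p3, p4, p5}, X ∖ U = {p1, p6} — both open, so U is clopen.
  U = {p2, p3, p4, p6}, X ∖ U = {p1, p5} — both open, so U is clopen.
  U = {p2, p3, p5, p6}, X ∖ U = {p1, p4} — both open, so U is clopen.
  U = {p2, p4, p5, p6}, X ∖ U = {p1, p3} — both open, so U is clopen.
  U = {p3, p4, p5, p6}, X ∖ U = {p1, p2} — both open, so U is clopen.
  U = {p1, p2, p3, p4, p5}, X ∖ U = {p6} — both open, so U is clopen.
  U = {p1, p2, p3, p4, p6}, X ∖ U = {p5} — both open, so U is clopen.
  U = {p1, p2, p3, p5, p6}, X ∖ U = {p4} — both open, so U is clopen.
  U = {p1, p2, p4, p5, p6}, X ∖ U = {p3} — both open, so U is clopen.
  U = {p1, p3, p4, p5, p6}, X ∖ U = {p2} — both open, so U is clopen.
  U = {p2, p3, p4, p5, p6}, X ∖ U = {p1} — both open, so U is clopen.
  U = {p1, p2, p3, p4, p5, p6}, X ∖ U = ∅ — both open, so U is clopen.
Nontrivial clopen(s) exist: e.g. {p1, p2, p3, p4, p5}. So (X, τ) is disconnected.
Compute connected components by grouping points that agree on all clopens:
  component: {p1}
  component: {p2}
  component: {p3}
  component: {p4}
  component: {p5}
  component: {p6}


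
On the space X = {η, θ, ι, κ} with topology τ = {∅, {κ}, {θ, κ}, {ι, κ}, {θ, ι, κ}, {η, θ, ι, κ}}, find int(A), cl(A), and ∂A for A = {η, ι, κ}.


int(A) = {ι, κ}, cl(A) = {η, θ, ι, κ}, ∂A = {η, θ}.

Closed sets in (X, τ) are complements of opens:
  closed(X, τ) = {∅, {η}, {η, θ}, {η, ι}, {η, θ, ι}, {η, θ, ι, κ}}.
int(A) = ⋃ {U ∈ τ : U ⊆ A}. Opens contained in A: ∅, {κ}, {ι, κ}.
Taking the union of these: int(A) = {ι, κ}.
cl(A) = ⋂ {C closed : A ⊆ C}. Closed sets containing A: {η, θ, ι, κ}.
Intersecting these: cl(A) = {η, θ, ι, κ}.
∂A = cl(A) ∖ int(A) = {η, θ, ι, κ} ∖ {ι, κ} = {η, θ}.


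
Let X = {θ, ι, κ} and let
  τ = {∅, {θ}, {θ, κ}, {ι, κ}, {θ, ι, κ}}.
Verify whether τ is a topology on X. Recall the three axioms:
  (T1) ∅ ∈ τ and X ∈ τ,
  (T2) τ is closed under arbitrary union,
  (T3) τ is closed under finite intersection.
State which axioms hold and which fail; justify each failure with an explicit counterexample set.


τ is NOT a topology on X.

Axiom (T1): ∅ ∈ τ? Yes; X ∈ τ? Yes.
Axiom (T2/T3): check pairwise unions and intersections of members of τ.
Counterexample for (T3): {θ, κ} ∩ {ι, κ} = {κ} ∉ τ. Therefore τ is NOT a topology.


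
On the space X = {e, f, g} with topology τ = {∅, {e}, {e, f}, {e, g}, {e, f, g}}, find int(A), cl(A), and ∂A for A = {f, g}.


int(A) = ∅, cl(A) = {f, g}, ∂A = {f, g}.

Closed sets in (X, τ) are complements of opens:
  closed(X, τ) = {∅, {f}, {g}, {f, g}, {e, f, g}}.
int(A) = ⋃ {U ∈ τ : U ⊆ A}. Opens contained in A: ∅.
Taking the union of these: int(A) = ∅.
cl(A) = ⋂ {C closed : A ⊆ C}. Closed sets containing A: {f, g}, {e, f, g}.
Intersecting these: cl(A) = {f, g}.
∂A = cl(A) ∖ int(A) = {f, g} ∖ ∅ = {f, g}.


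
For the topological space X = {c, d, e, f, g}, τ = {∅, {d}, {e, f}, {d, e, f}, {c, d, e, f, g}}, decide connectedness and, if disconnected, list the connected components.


(X, τ) is connected.

Find clopen sets (U ∈ τ with X ∖ U ∈ τ):
  U = ∅, X ∖ U = {c, d, e, f, g} — both open, so U is clopen.
  U = {c, d, e, f, g}, X ∖ U = ∅ — both open, so U is clopen.
Only trivial clopens (∅ and X) exist, so (X, τ) is connected.
Compute connected components by grouping points that agree on all clopens:
  component: {c, d, e, f, g}


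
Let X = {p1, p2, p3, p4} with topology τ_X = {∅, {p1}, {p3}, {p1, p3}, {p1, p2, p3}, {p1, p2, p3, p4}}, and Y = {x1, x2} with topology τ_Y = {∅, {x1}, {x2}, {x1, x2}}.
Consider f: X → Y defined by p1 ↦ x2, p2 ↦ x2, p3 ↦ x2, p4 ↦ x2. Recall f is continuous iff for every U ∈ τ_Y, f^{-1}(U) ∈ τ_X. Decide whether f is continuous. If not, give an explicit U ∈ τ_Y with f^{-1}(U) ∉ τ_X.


f IS continuous.

Compute f^{-1}(U) for each U ∈ τ_Y:
  U = ∅: f^{-1}(U) = ∅ ∈ τ_X ✓.
  U = {x1}: f^{-1}(U) = ∅ ∈ τ_X ✓.
  U = {x2}: f^{-1}(U) = {p1, p2, p3, p4} ∈ τ_X ✓.
  U = {x1, x2}: f^{-1}(U) = {p1, p2, p3, p4} ∈ τ_X ✓.
Every preimage lies in τ_X, so f IS continuous.


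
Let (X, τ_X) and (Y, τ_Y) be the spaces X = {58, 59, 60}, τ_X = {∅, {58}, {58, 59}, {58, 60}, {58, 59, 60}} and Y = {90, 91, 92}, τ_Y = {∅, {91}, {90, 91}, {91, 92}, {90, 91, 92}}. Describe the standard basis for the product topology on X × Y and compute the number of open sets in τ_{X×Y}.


Basis B = {∅ × ∅, {58} × {91}, {58} × {90, 91}, {58} × {91, 92}, {58, 59} × {91}, {58, 60} × {91}, {58} × {90, 91, 92}, {58, 59, 60} × {91}, {58, 59} × {90, 91}, {58, 60} × {90, 91}, {58, 59} × {91, 92}, {58, 60} × {91, 92}, {58, 59} × {90, 91, 92}, {58, 60} × {90, 91, 92}, {58, 59, 60} × {90, 91}, {58, 59, 60} × {91, 92}, {58, 59, 60} × {90, 91, 92}}; |τ_{X×Y}| = 48.

Enumerate products U × V with U ∈ τ_X, V ∈ τ_Y (deduplicated):
  ∅ × ∅ = {} (∅)
  {58} × {91} = {(58,91)}
  {58} × {90, 91} = {(58,90), (58,91)}
  {58} × {91, 92} = {(58,91), (58,92)}
  {58, 59} × {91} = {(58,91), (59,91)}
  {58, 60} × {91} = {(58,91), (60,91)}
  {58} × {90, 91, 92} = {(58,90), (58,91), (58,92)}
  {58, 59, 60} × {91} = {(58,91), (59,91), (60,91)}
  {58, 59} × {90, 91} = {(58,90), (58,91), (59,90), (59,91)}
  {58, 60} × {90, 91} = {(58,90), (58,91), (60,90), (60,91)}
  {58, 59} × {91, 92} = {(58,91), (58,92), (59,91), (59,92)}
  {58, 60} × {91, 92} = {(58,91), (58,92), (60,91), (60,92)}
  {58, 59} × {90, 91, 92} = {(58,90), (58,91), (58,92), (59,90), (59,91), (59,92)}
  {58, 60} × {90, 91, 92} = {(58,90), (58,91), (58,92), (60,90), (60,91), (60,92)}
  {58, 59, 60} × {90, 91} = {(58,90), (58,91), (59,90), (59,91), (60,90), (60,91)}
  {58, 59, 60} × {91, 92} = {(58,91), (58,92), (59,91), (59,92), (60,91), (60,92)}
  {58, 59, 60} × {90, 91, 92} = {(58,90), (58,91), (58,92), (59,90), (59,91), (59,92), (60,90), (60,91), (60,92)}
These 17 distinct sets form the basis B.
Close under arbitrary unions to get τ_{X×Y}; counting gives |τ_{X×Y}| = 48.


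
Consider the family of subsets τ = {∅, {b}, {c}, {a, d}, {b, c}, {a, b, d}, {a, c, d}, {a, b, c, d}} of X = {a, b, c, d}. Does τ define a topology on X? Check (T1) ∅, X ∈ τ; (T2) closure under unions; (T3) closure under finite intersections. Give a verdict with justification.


τ IS a topology on X.

Axiom (T1): ∅ ∈ τ? Yes; X ∈ τ? Yes.
Axiom (T2/T3): check pairwise unions and intersections of members of τ.
All pairwise intersections and unions checked — each lies in τ. Therefore τ satisfies (T1), (T2), (T3): it IS a topology on X.


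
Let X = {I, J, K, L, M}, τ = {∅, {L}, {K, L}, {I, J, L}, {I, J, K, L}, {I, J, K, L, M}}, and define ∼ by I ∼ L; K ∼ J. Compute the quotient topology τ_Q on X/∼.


X/∼ = {[I=L], [J=K], [M]}; |τ_Q| = 3.

Equivalence classes: [I=L], [J=K], [M].
Quotient map π: X → X/∼ sends I ↦ [I=L], J ↦ [J=K], K ↦ [J=K], L ↦ [I=L], M ↦ [M].
For each subset V ⊆ X/∼, compute π^{-1}(V) ⊆ X and check whether π^{-1}(V) ∈ τ. V is open in τ_Q iff π^{-1}(V) ∈ τ.
  V = {}: π^{-1}(V) = ∅ ∈ τ ✓.
  V = {[I=L]}: π^{-1}(V) = {I, L} ∉ τ ✗.
  V = {[J=K]}: π^{-1}(V) = {J, K} ∉ τ ✗.
  V = {[I=L], [J=K]}: π^{-1}(V) = {I, J, K, L} ∈ τ ✓.
  V = {[M]}: π^{-1}(V) = {M} ∉ τ ✗.
  V = {[I=L], [M]}: π^{-1}(V) = {I, L, M} ∉ τ ✗.
  V = {[J=K], [M]}: π^{-1}(V) = {J, K, M} ∉ τ ✗.
  V = {[I=L], [J=K], [M]}: π^{-1}(V) = {I, J, K, L, M} ∈ τ ✓.
Open sets in the quotient: τ_Q = {{}, {[I=L], [J=K]}, {[I=L], [J=K], [M]}} (3 elements).


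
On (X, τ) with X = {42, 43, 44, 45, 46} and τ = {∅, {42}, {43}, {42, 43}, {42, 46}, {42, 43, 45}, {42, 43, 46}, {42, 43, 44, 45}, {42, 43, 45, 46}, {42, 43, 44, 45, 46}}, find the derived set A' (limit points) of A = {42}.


A' = {44, 45, 46}

For each x ∈ X, list the open sets U ∈ τ with x ∈ U, then check whether U ∩ (A ∖ {x}) ≠ ∅ for every such U.
  x = 42: open {42} ∋ x has {42} ∩ (A ∖ {42}) = ∅, so x is NOT a limit point.
  x = 43: open {43} ∋ x has {43} ∩ (A ∖ {43}) = ∅, so x is NOT a limit point.
  x = 44: opens ∋ x are {42, 43, 44, 45}, {42, 43, 44, 45, 46}; each meets A ∖ {44}, so x IS a limit point.
  x = 45: opens ∋ x are {42, 43, 45}, {42, 43, 44, 45}, {42, 43, 45, 46}, {42, 43, 44, 45, 46}; each meets A ∖ {45}, so x IS a limit point.
  x = 46: opens ∋ x are {42, 46}, {42, 43, 46}, {42, 43, 45, 46}, {42, 43, 44, 45, 46}; each meets A ∖ {46}, so x IS a limit point.
Collecting: A' = {44, 45, 46}.


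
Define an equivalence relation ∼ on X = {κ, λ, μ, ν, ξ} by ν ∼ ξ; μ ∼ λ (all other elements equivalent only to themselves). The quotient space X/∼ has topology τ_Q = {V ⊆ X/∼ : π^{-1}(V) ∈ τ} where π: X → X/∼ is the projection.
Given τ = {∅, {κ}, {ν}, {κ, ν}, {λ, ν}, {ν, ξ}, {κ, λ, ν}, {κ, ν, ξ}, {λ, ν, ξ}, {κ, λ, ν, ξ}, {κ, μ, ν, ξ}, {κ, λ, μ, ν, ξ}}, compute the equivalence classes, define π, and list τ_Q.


X/∼ = {[κ], [λ=μ], [ν=ξ]}; |τ_Q| = 5.

Equivalence classes: [κ], [λ=μ], [ν=ξ].
Quotient map π: X → X/∼ sends κ ↦ [κ], λ ↦ [λ=μ], μ ↦ [λ=μ], ν ↦ [ν=ξ], ξ ↦ [ν=ξ].
For each subset V ⊆ X/∼, compute π^{-1}(V) ⊆ X and check whether π^{-1}(V) ∈ τ. V is open in τ_Q iff π^{-1}(V) ∈ τ.
  V = {}: π^{-1}(V) = ∅ ∈ τ ✓.
  V = {[κ]}: π^{-1}(V) = {κ} ∈ τ ✓.
  V = {[λ=μ]}: π^{-1}(V) = {λ, μ} ∉ τ ✗.
  V = {[κ], [λ=μ]}: π^{-1}(V) = {κ, λ, μ} ∉ τ ✗.
  V = {[ν=ξ]}: π^{-1}(V) = {ν, ξ} ∈ τ ✓.
  V = {[κ], [ν=ξ]}: π^{-1}(V) = {κ, ν, ξ} ∈ τ ✓.
  V = {[λ=μ], [ν=ξ]}: π^{-1}(V) = {λ, μ, ν, ξ} ∉ τ ✗.
  V = {[κ], [λ=μ], [ν=ξ]}: π^{-1}(V) = {κ, λ, μ, ν, ξ} ∈ τ ✓.
Open sets in the quotient: τ_Q = {{}, {[κ]}, {[ν=ξ]}, {[κ], [ν=ξ]}, {[κ], [λ=μ], [ν=ξ]}} (5 elements).


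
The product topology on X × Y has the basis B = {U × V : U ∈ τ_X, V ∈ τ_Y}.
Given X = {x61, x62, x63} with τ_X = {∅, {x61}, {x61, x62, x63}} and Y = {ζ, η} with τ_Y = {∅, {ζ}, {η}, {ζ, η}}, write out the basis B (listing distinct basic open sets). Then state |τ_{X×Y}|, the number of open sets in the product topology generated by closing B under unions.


Basis B = {∅ × ∅, {x61} × {ζ}, {x61} × {η}, {x61} × {ζ, η}, {x61, x62, x63} × {ζ}, {x61, x62, x63} × {η}, {x61, x62, x63} × {ζ, η}}; |τ_{X×Y}| = 9.

Enumerate products U × V with U ∈ τ_X, V ∈ τ_Y (deduplicated):
  ∅ × ∅ = {} (∅)
  {x61} × {ζ} = {(x61,ζ)}
  {x61} × {η} = {(x61,η)}
  {x61} × {ζ, η} = {(x61,ζ), (x61,η)}
  {x61, x62, x63} × {ζ} = {(x61,ζ), (x62,ζ), (x63,ζ)}
  {x61, x62, x63} × {η} = {(x61,η), (x62,η), (x63,η)}
  {x61, x62, x63} × {ζ, η} = {(x61,ζ), (x61,η), (x62,ζ), (x62,η), (x63,ζ), (x63,η)}
These 7 distinct sets form the basis B.
Close under arbitrary unions to get τ_{X×Y}; counting gives |τ_{X×Y}| = 9.


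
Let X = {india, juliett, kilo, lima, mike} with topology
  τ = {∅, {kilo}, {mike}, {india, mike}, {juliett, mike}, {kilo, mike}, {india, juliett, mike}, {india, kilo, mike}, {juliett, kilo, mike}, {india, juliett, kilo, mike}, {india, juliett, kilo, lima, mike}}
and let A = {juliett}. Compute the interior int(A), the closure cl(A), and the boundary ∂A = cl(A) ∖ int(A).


int(A) = ∅, cl(A) = {juliett, lima}, ∂A = {juliett, lima}.

Closed sets in (X, τ) are complements of opens:
  closed(X, τ) = {∅, {lima}, {india, lima}, {juliett, lima}, {kilo, lima}, {india, juliett, lima}, {india, kilo, lima}, {juliett, kilo, lima}, {india, juliett, kilo, lima}, {india, juliett, lima, mike}, {india, juliett, kilo, lima, mike}}.
int(A) = ⋃ {U ∈ τ : U ⊆ A}. Opens contained in A: ∅.
Taking the union of these: int(A) = ∅.
cl(A) = ⋂ {C closed : A ⊆ C}. Closed sets containing A: {juliett, lima}, {india, juliett, lima}, {juliett, kilo, lima}, {india, juliett, kilo, lima}, {india, juliett, lima, mike}, {india, juliett, kilo, lima, mike}.
Intersecting these: cl(A) = {juliett, lima}.
∂A = cl(A) ∖ int(A) = {juliett, lima} ∖ ∅ = {juliett, lima}.


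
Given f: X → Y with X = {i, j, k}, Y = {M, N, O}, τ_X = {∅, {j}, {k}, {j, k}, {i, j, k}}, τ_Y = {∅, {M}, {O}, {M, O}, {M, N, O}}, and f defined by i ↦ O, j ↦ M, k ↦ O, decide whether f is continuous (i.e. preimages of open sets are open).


f is NOT continuous.

Compute f^{-1}(U) for each U ∈ τ_Y:
  U = ∅: f^{-1}(U) = ∅ ∈ τ_X ✓.
  U = {M}: f^{-1}(U) = {j} ∈ τ_X ✓.
  U = {O}: f^{-1}(U) = {i, k} ∉ τ_X ✗.
  U = {M, O}: f^{-1}(U) = {i, j, k} ∈ τ_X ✓.
  U = {M, N, O}: f^{-1}(U) = {i, j, k} ∈ τ_X ✓.
Found U = {O} with f^{-1}(U) = {i, k} not in τ_X. Therefore f is NOT continuous.


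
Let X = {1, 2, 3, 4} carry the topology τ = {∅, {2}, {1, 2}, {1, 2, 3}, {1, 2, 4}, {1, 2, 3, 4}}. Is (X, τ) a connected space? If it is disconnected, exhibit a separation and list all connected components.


(X, τ) is connected.

Find clopen sets (U ∈ τ with X ∖ U ∈ τ):
  U = ∅, X ∖ U = {1, 2, 3, 4} — both open, so U is clopen.
  U = {1, 2, 3, 4}, X ∖ U = ∅ — both open, so U is clopen.
Only trivial clopens (∅ and X) exist, so (X, τ) is connected.
Compute connected components by grouping points that agree on all clopens:
  component: {1, 2, 3, 4}


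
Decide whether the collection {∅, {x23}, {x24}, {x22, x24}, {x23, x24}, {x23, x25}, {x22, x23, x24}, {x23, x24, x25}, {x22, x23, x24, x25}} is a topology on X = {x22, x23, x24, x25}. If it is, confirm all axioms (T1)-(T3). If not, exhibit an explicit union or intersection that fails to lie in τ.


τ IS a topology on X.

Axiom (T1): ∅ ∈ τ? Yes; X ∈ τ? Yes.
Axiom (T2/T3): check pairwise unions and intersections of members of τ.
All pairwise intersections and unions checked — each lies in τ. Therefore τ satisfies (T1), (T2), (T3): it IS a topology on X.


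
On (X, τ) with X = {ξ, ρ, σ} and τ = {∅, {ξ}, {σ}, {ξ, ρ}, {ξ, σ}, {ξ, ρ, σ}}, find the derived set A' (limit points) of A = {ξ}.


A' = {ρ}

For each x ∈ X, list the open sets U ∈ τ with x ∈ U, then check whether U ∩ (A ∖ {x}) ≠ ∅ for every such U.
  x = ξ: open {ξ} ∋ x has {ξ} ∩ (A ∖ {ξ}) = ∅, so x is NOT a limit point.
  x = ρ: opens ∋ x are {ξ, ρ}, {ξ, ρ, σ}; each meets A ∖ {ρ}, so x IS a limit point.
  x = σ: open {σ} ∋ x has {σ} ∩ (A ∖ {σ}) = ∅, so x is NOT a limit point.
Collecting: A' = {ρ}.


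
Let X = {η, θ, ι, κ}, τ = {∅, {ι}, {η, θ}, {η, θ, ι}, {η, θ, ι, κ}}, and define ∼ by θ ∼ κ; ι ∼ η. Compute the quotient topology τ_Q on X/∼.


X/∼ = {[η=ι], [θ=κ]}; |τ_Q| = 2.

Equivalence classes: [η=ι], [θ=κ].
Quotient map π: X → X/∼ sends η ↦ [η=ι], θ ↦ [θ=κ], ι ↦ [η=ι], κ ↦ [θ=κ].
For each subset V ⊆ X/∼, compute π^{-1}(V) ⊆ X and check whether π^{-1}(V) ∈ τ. V is open in τ_Q iff π^{-1}(V) ∈ τ.
  V = {}: π^{-1}(V) = ∅ ∈ τ ✓.
  V = {[η=ι]}: π^{-1}(V) = {η, ι} ∉ τ ✗.
  V = {[θ=κ]}: π^{-1}(V) = {θ, κ} ∉ τ ✗.
  V = {[η=ι], [θ=κ]}: π^{-1}(V) = {η, θ, ι, κ} ∈ τ ✓.
Open sets in the quotient: τ_Q = {{}, {[η=ι], [θ=κ]}} (2 elements).


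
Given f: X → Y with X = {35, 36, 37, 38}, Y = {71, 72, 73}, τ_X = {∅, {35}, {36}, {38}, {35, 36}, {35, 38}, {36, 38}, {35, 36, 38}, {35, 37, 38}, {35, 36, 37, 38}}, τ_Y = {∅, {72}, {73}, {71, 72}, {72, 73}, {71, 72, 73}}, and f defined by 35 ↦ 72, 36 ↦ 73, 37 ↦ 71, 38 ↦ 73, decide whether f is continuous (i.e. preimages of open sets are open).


f is NOT continuous.

Compute f^{-1}(U) for each U ∈ τ_Y:
  U = ∅: f^{-1}(U) = ∅ ∈ τ_X ✓.
  U = {72}: f^{-1}(U) = {35} ∈ τ_X ✓.
  U = {73}: f^{-1}(U) = {36, 38} ∈ τ_X ✓.
  U = {71, 72}: f^{-1}(U) = {35, 37} ∉ τ_X ✗.
  U = {72, 73}: f^{-1}(U) = {35, 36, 38} ∈ τ_X ✓.
  U = {71, 72, 73}: f^{-1}(U) = {35, 36, 37, 38} ∈ τ_X ✓.
Found U = {71, 72} with f^{-1}(U) = {35, 37} not in τ_X. Therefore f is NOT continuous.


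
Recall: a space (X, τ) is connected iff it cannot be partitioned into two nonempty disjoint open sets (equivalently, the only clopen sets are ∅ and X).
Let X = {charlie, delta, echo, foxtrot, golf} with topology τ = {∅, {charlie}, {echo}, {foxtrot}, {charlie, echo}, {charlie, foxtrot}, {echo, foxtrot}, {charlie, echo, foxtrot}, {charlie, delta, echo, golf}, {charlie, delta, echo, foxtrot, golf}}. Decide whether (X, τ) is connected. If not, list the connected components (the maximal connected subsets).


(X, τ) is disconnected; components = [{foxtrot}, {charlie, delta, echo, golf}].

Find clopen sets (U ∈ τ with X ∖ U ∈ τ):
  U = ∅, X ∖ U = {charlie, delta, echo, foxtrot, golf} — both open, so U is clopen.
  U = {foxtrot}, X ∖ U = {charlie, delta, echo, golf} — both open, so U is clopen.
  U = {charlie, delta, echo, golf}, X ∖ U = {foxtrot} — both open, so U is clopen.
  U = {charlie, delta, echo, foxtrot, golf}, X ∖ U = ∅ — both open, so U is clopen.
Nontrivial clopen(s) exist: e.g. {charlie, delta, echo, golf}. So (X, τ) is disconnected.
Compute connected components by grouping points that agree on all clopens:
  component: {foxtrot}
  component: {charlie, delta, echo, golf}


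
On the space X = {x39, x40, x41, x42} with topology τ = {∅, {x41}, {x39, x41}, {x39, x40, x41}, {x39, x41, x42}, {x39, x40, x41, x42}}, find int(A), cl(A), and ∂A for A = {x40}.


int(A) = ∅, cl(A) = {x40}, ∂A = {x40}.

Closed sets in (X, τ) are complements of opens:
  closed(X, τ) = {∅, {x40}, {x42}, {x40, x42}, {x39, x40, x42}, {x39, x40, x41, x42}}.
int(A) = ⋃ {U ∈ τ : U ⊆ A}. Opens contained in A: ∅.
Taking the union of these: int(A) = ∅.
cl(A) = ⋂ {C closed : A ⊆ C}. Closed sets containing A: {x40}, {x40, x42}, {x39, x40, x42}, {x39, x40, x41, x42}.
Intersecting these: cl(A) = {x40}.
∂A = cl(A) ∖ int(A) = {x40} ∖ ∅ = {x40}.


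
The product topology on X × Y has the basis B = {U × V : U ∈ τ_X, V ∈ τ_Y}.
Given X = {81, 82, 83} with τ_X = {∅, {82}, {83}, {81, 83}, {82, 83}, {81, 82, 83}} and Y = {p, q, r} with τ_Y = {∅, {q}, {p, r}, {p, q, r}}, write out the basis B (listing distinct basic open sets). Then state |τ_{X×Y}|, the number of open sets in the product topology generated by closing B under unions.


Basis B = {∅ × ∅, {82} × {q}, {83} × {q}, {81, 83} × {q}, {82} × {p, r}, {82, 83} × {q}, {83} × {p, r}, {81, 82, 83} × {q}, {82} × {p, q, r}, {83} × {p, q, r}, {81, 83} × {p, r}, {82, 83} × {p, r}, {81, 83} × {p, q, r}, {81, 82, 83} × {p, r}, {82, 83} × {p, q, r}, {81, 82, 83} × {p, q, r}}; |τ_{X×Y}| = 36.

Enumerate products U × V with U ∈ τ_X, V ∈ τ_Y (deduplicated):
  ∅ × ∅ = {} (∅)
  {82} × {q} = {(82,q)}
  {83} × {q} = {(83,q)}
  {81, 83} × {q} = {(81,q), (83,q)}
  {82} × {p, r} = {(82,p), (82,r)}
  {82, 83} × {q} = {(82,q), (83,q)}
  {83} × {p, r} = {(83,p), (83,r)}
  {81, 82, 83} × {q} = {(81,q), (82,q), (83,q)}
  {82} × {p, q, r} = {(82,p), (82,q), (82,r)}
  {83} × {p, q, r} = {(83,p), (83,q), (83,r)}
  {81, 83} × {p, r} = {(81,p), (81,r), (83,p), (83,r)}
  {82, 83} × {p, r} = {(82,p), (82,r), (83,p), (83,r)}
  {81, 83} × {p, q, r} = {(81,p), (81,q), (81,r), (83,p), (83,q), (83,r)}
  {81, 82, 83} × {p, r} = {(81,p), (81,r), (82,p), (82,r), (83,p), (83,r)}
  {82, 83} × {p, q, r} = {(82,p), (82,q), (82,r), (83,p), (83,q), (83,r)}
  {81, 82, 83} × {p, q, r} = {(81,p), (81,q), (81,r), (82,p), (82,q), (82,r), (83,p), (83,q), (83,r)}
These 16 distinct sets form the basis B.
Close under arbitrary unions to get τ_{X×Y}; counting gives |τ_{X×Y}| = 36.


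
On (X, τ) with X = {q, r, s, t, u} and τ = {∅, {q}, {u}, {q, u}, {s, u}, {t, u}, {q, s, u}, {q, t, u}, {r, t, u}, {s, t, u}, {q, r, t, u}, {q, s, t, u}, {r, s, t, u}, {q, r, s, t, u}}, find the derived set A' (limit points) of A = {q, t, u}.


A' = {r, s, t}

For each x ∈ X, list the open sets U ∈ τ with x ∈ U, then check whether U ∩ (A ∖ {x}) ≠ ∅ for every such U.
  x = q: open {q} ∋ x has {q} ∩ (A ∖ {q}) = ∅, so x is NOT a limit point.
  x = r: opens ∋ x are {r, t, u}, {q, r, t, u}, {r, s, t, u}, {q, r, s, t, u}; each meets A ∖ {r}, so x IS a limit point.
  x = s: opens ∋ x are {s, u}, {q, s, u}, {s, t, u}, {q, s, t, u}, {r, s, t, u}, {q, r, s, t, u}; each meets A ∖ {s}, so x IS a limit point.
  x = t: opens ∋ x are {t, u}, {q, t, u}, {r, t, u}, {s, t, u}, {q, r, t, u}, {q, s, t, u}, {r, s, t, u}, {q, r, s, t, u}; each meets A ∖ {t}, so x IS a limit point.
  x = u: open {u} ∋ x has {u} ∩ (A ∖ {u}) = ∅, so x is NOT a limit point.
Collecting: A' = {r, s, t}.


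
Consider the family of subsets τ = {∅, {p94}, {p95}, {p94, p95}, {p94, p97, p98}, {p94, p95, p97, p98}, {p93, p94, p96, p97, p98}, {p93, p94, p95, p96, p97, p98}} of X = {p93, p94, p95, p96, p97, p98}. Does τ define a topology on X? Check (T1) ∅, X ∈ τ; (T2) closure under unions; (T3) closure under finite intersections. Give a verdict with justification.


τ IS a topology on X.

Axiom (T1): ∅ ∈ τ? Yes; X ∈ τ? Yes.
Axiom (T2/T3): check pairwise unions and intersections of members of τ.
All pairwise intersections and unions checked — each lies in τ. Therefore τ satisfies (T1), (T2), (T3): it IS a topology on X.


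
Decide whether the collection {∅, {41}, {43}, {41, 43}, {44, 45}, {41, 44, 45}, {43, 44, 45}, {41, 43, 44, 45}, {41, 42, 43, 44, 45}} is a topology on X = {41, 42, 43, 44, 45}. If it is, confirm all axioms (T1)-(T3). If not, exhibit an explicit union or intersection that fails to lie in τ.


τ IS a topology on X.

Axiom (T1): ∅ ∈ τ? Yes; X ∈ τ? Yes.
Axiom (T2/T3): check pairwise unions and intersections of members of τ.
All pairwise intersections and unions checked — each lies in τ. Therefore τ satisfies (T1), (T2), (T3): it IS a topology on X.


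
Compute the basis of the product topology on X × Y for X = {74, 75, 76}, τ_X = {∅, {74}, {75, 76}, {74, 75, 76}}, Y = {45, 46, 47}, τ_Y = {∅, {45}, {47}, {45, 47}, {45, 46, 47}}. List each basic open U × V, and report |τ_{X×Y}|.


Basis B = {∅ × ∅, {74} × {45}, {74} × {47}, {74} × {45, 47}, {75, 76} × {45}, {75, 76} × {47}, {74} × {45, 46, 47}, {74, 75, 76} × {45}, {74, 75, 76} × {47}, {75, 76} × {45, 47}, {74, 75, 76} × {45, 47}, {75, 76} × {45, 46, 47}, {74, 75, 76} × {45, 46, 47}}; |τ_{X×Y}| = 25.

Enumerate products U × V with U ∈ τ_X, V ∈ τ_Y (deduplicated):
  ∅ × ∅ = {} (∅)
  {74} × {45} = {(74,45)}
  {74} × {47} = {(74,47)}
  {74} × {45, 47} = {(74,45), (74,47)}
  {75, 76} × {45} = {(75,45), (76,45)}
  {75, 76} × {47} = {(75,47), (76,47)}
  {74} × {45, 46, 47} = {(74,45), (74,46), (74,47)}
  {74, 75, 76} × {45} = {(74,45), (75,45), (76,45)}
  {74, 75, 76} × {47} = {(74,47), (75,47), (76,47)}
  {75, 76} × {45, 47} = {(75,45), (75,47), (76,45), (76,47)}
  {74, 75, 76} × {45, 47} = {(74,45), (74,47), (75,45), (75,47), (76,45), (76,47)}
  {75, 76} × {45, 46, 47} = {(75,45), (75,46), (75,47), (76,45), (76,46), (76,47)}
  {74, 75, 76} × {45, 46, 47} = {(74,45), (74,46), (74,47), (75,45), (75,46), (75,47), (76,45), (76,46), (76,47)}
These 13 distinct sets form the basis B.
Close under arbitrary unions to get τ_{X×Y}; counting gives |τ_{X×Y}| = 25.


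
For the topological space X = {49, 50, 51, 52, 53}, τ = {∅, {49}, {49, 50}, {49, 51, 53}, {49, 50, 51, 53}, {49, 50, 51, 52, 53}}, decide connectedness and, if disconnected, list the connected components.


(X, τ) is connected.

Find clopen sets (U ∈ τ with X ∖ U ∈ τ):
  U = ∅, X ∖ U = {49, 50, 51, 52, 53} — both open, so U is clopen.
  U = {49, 50, 51, 52, 53}, X ∖ U = ∅ — both open, so U is clopen.
Only trivial clopens (∅ and X) exist, so (X, τ) is connected.
Compute connected components by grouping points that agree on all clopens:
  component: {49, 50, 51, 52, 53}


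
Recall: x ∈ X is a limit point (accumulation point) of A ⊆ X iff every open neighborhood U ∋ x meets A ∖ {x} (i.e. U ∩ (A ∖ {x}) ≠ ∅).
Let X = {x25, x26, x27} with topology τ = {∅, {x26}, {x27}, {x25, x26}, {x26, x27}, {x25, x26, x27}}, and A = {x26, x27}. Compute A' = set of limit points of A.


A' = {x25}

For each x ∈ X, list the open sets U ∈ τ with x ∈ U, then check whether U ∩ (A ∖ {x}) ≠ ∅ for every such U.
  x = x25: opens ∋ x are {x25, x26}, {x25, x26, x27}; each meets A ∖ {x25}, so x IS a limit point.
  x = x26: open {x26} ∋ x has {x26} ∩ (A ∖ {x26}) = ∅, so x is NOT a limit point.
  x = x27: open {x27} ∋ x has {x27} ∩ (A ∖ {x27}) = ∅, so x is NOT a limit point.
Collecting: A' = {x25}.


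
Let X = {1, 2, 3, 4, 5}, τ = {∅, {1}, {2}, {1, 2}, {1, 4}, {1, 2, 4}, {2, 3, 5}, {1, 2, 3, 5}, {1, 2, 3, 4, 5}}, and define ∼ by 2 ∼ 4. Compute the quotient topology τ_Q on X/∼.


X/∼ = {[1], [2=4], [3], [5]}; |τ_Q| = 4.

Equivalence classes: [1], [2=4], [3], [5].
Quotient map π: X → X/∼ sends 1 ↦ [1], 2 ↦ [2=4], 3 ↦ [3], 4 ↦ [2=4], 5 ↦ [5].
For each subset V ⊆ X/∼, compute π^{-1}(V) ⊆ X and check whether π^{-1}(V) ∈ τ. V is open in τ_Q iff π^{-1}(V) ∈ τ.
  V = {}: π^{-1}(V) = ∅ ∈ τ ✓.
  V = {[1]}: π^{-1}(V) = {1} ∈ τ ✓.
  V = {[2=4]}: π^{-1}(V) = {2, 4} ∉ τ ✗.
  V = {[1], [2=4]}: π^{-1}(V) = {1, 2, 4} ∈ τ ✓.
  V = {[3]}: π^{-1}(V) = {3} ∉ τ ✗.
  V = {[1], [3]}: π^{-1}(V) = {1, 3} ∉ τ ✗.
  V = {[2=4], [3]}: π^{-1}(V) = {2, 3, 4} ∉ τ ✗.
  V = {[1], [2=4], [3]}: π^{-1}(V) = {1, 2, 3, 4} ∉ τ ✗.
  V = {[5]}: π^{-1}(V) = {5} ∉ τ ✗.
  V = {[1], [5]}: π^{-1}(V) = {1, 5} ∉ τ ✗.
  V = {[2=4], [5]}: π^{-1}(V) = {2, 4, 5} ∉ τ ✗.
  V = {[1], [2=4], [5]}: π^{-1}(V) = {1, 2, 4, 5} ∉ τ ✗.
  V = {[3], [5]}: π^{-1}(V) = {3, 5} ∉ τ ✗.
  V = {[1], [3], [5]}: π^{-1}(V) = {1, 3, 5} ∉ τ ✗.
  V = {[2=4], [3], [5]}: π^{-1}(V) = {2, 3, 4, 5} ∉ τ ✗.
  V = {[1], [2=4], [3], [5]}: π^{-1}(V) = {1, 2, 3, 4, 5} ∈ τ ✓.
Open sets in the quotient: τ_Q = {{}, {[1]}, {[1], [2=4]}, {[1], [2=4], [3], [5]}} (4 elements).
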